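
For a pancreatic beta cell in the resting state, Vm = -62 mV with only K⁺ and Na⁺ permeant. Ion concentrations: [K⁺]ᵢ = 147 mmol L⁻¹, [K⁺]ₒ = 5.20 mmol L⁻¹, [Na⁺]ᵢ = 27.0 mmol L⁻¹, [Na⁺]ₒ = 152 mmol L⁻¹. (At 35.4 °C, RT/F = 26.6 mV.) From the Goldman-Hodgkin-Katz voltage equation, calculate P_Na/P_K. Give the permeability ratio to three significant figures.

Let α = P_Na/P_K. GHK: Vm = 26.6·ln[(Kₒ + α·Naₒ)/(Kᵢ + α·Naᵢ)].
e^(Vm/26.6) = e^(-62.0/26.6) = 0.097215
So 0.097215·(Kᵢ + α·Naᵢ) = Kₒ + α·Naₒ → α = (0.097215·147.0 − 5.2) / (152.0 − 0.097215·27.0)
α = (14.29 − 5.2) / (152.0 − 2.625) = 9.091/149.4 = 0.06086

0.0609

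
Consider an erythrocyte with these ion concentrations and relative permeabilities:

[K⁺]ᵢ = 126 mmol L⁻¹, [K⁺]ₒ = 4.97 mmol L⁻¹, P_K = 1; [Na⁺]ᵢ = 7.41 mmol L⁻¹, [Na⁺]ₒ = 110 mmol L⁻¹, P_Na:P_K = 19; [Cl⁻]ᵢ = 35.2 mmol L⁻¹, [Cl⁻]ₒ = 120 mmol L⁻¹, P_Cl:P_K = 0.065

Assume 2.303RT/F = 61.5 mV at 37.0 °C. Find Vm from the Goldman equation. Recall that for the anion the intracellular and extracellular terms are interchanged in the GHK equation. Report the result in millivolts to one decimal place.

54.3 mV

Vm = 61.5 · log₁₀[(Σ P·[cation]ₒ + Σ P·[anion]ᵢ) / (Σ P·[cation]ᵢ + Σ P·[anion]ₒ)]
Numerator = 1×4.97 + 19×110 + 0.065×35.2 = 2097
Denominator = 1×126 + 19×7.41 + 0.065×120 = 274.6
Vm = 61.5 · log₁₀(7.6378) = 61.5 × (0.8830) = 54.30 mV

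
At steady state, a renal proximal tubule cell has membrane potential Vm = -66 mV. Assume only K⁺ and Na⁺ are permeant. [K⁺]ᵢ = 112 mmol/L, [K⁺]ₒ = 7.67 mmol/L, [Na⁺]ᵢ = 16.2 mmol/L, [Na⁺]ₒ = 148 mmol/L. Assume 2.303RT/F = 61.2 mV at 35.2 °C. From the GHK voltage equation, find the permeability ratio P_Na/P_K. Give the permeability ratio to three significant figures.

Let α = P_Na/P_K. GHK: Vm = 61.2·log₁₀[(Kₒ + α·Naₒ)/(Kᵢ + α·Naᵢ)].
10^(Vm/61.2) = 10^(-66.0/61.2) = 0.083477
So 0.083477·(Kᵢ + α·Naᵢ) = Kₒ + α·Naₒ → α = (0.083477·112.0 − 7.67) / (148.0 − 0.083477·16.2)
α = (9.349 − 7.67) / (148.0 − 1.352) = 1.679/146.6 = 0.01145

0.0115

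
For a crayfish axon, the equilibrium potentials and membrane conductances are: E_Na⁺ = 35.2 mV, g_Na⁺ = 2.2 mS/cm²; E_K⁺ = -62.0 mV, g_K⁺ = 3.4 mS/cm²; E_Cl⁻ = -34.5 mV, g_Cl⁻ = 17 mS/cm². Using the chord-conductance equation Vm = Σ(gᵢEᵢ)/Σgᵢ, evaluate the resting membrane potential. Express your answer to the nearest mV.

Σ gᵢEᵢ = 2.2·(35.2) + 3.4·(-62.0) + 17·(-34.5) = -719.86
Σ gᵢ = 2.2 + 3.4 + 17 = 22.6
Vm = -719.86 / 22.6 = -31.85 mV

-32 mV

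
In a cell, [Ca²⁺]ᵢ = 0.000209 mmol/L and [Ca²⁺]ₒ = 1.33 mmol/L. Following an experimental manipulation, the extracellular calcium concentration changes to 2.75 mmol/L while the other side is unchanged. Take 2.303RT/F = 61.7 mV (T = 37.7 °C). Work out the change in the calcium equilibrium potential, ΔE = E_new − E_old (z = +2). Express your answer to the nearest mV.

10 mV

E_old = (61.7/2)·log₁₀(1.33/0.000209) = 117.34 mV
E_new = (61.7/2)·log₁₀(2.75/0.000209) = 127.08 mV
ΔE = 127.08 − (117.34) = 9.73 mV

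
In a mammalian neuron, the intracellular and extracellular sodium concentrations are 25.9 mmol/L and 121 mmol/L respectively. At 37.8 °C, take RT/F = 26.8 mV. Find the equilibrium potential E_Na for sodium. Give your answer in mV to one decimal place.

E = (26.8/z) · ln([Na⁺]_out/[Na⁺]_in) with z = +1.
= (26.8/1) · ln(121/25.9) = 26.80 · ln(4.672)
= 26.80 · (1.5415) = 41.31 mV

41.3 mV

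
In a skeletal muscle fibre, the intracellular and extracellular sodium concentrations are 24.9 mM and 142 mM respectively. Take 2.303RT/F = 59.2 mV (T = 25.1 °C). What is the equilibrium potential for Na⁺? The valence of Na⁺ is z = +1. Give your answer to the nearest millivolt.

45 mV

E = (59.2/z) · log₁₀([Na⁺]_out/[Na⁺]_in) with z = +1.
= (59.2/1) · log₁₀(142/24.9) = 59.20 · log₁₀(5.703)
= 59.20 · (0.7561) = 44.76 mV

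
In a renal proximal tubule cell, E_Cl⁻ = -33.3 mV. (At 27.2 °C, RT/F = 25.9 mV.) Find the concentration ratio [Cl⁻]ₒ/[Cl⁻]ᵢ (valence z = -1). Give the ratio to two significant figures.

3.6

ln([out]/[in]) = E·z/(25.9) = -33.3 × -1 / 25.9 = 1.2857
[out]/[in] = e^(1.2857) = 3.617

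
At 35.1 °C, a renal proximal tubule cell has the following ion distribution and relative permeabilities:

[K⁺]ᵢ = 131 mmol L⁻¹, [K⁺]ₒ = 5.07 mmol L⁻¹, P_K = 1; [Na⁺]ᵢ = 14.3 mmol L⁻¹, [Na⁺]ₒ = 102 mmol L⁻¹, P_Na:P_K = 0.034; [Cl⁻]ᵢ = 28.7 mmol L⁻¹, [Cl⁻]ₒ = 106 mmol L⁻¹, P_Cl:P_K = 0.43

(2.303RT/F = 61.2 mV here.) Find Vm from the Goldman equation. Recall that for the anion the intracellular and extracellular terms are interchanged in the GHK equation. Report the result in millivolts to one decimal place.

Vm = 61.2 · log₁₀[(Σ P·[cation]ₒ + Σ P·[anion]ᵢ) / (Σ P·[cation]ᵢ + Σ P·[anion]ₒ)]
Numerator = 1×5.07 + 0.034×102 + 0.43×28.7 = 20.88
Denominator = 1×131 + 0.034×14.3 + 0.43×106 = 177.1
Vm = 61.2 · log₁₀(0.11792) = 61.2 × (-0.9284) = -56.82 mV

-56.8 mV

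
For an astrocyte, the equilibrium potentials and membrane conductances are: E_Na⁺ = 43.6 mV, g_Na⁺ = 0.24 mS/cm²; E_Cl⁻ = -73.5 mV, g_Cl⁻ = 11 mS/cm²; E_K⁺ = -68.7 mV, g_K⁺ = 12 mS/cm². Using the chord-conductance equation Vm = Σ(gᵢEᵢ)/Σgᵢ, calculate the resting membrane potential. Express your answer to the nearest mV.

-70 mV

Σ gᵢEᵢ = 0.24·(43.6) + 11·(-73.5) + 12·(-68.7) = -1622.44
Σ gᵢ = 0.24 + 11 + 12 = 23.24
Vm = -1622.44 / 23.24 = -69.81 mV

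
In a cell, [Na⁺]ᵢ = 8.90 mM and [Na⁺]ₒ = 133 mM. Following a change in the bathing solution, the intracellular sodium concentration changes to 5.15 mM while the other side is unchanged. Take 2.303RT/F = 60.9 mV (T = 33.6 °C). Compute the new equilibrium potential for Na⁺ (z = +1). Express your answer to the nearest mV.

After the shift: [Na⁺]_out = 133, [Na⁺]_in = 5.15 mM.
E_new = (60.9/1)·log₁₀(133/5.15) = 60.90 · (1.4120) = 85.99 mV

86 mV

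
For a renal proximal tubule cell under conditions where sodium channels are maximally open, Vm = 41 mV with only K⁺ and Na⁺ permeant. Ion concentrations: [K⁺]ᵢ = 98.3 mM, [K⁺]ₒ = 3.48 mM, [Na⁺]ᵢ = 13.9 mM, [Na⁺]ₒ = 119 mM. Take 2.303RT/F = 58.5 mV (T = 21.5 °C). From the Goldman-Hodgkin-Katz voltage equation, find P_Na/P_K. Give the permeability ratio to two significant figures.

10

Let α = P_Na/P_K. GHK: Vm = 58.5·log₁₀[(Kₒ + α·Naₒ)/(Kᵢ + α·Naᵢ)].
10^(Vm/58.5) = 10^(41.0/58.5) = 5.0217
So 5.0217·(Kᵢ + α·Naᵢ) = Kₒ + α·Naₒ → α = (5.0217·98.3 − 3.48) / (119.0 − 5.0217·13.9)
α = (493.6 − 3.48) / (119.0 − 69.8) = 490.2/49.2 = 9.963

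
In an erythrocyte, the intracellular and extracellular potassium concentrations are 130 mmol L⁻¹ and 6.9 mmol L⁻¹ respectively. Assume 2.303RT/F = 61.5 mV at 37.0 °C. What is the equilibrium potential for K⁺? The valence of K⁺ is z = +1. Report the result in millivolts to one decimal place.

E = (61.5/z) · log₁₀([K⁺]_out/[K⁺]_in) with z = +1.
= (61.5/1) · log₁₀(6.9/130) = 61.50 · log₁₀(0.05308)
= 61.50 · (-1.2751) = -78.42 mV

-78.4 mV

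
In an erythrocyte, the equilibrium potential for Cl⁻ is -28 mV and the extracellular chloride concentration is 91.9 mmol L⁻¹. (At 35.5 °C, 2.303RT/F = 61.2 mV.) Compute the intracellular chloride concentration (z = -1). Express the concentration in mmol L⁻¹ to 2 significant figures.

Nernst: E = (61.2/-1) · log₁₀([out]/[in]), so log₁₀([out]/[in]) = -28.0 × -1 / 61.2 = 0.4575.
[out]/[in] = 10^(0.4575) = 2.868.
[in] = 91.9 / 2.868 = 32.05 mmol L⁻¹.

32 mmol L⁻¹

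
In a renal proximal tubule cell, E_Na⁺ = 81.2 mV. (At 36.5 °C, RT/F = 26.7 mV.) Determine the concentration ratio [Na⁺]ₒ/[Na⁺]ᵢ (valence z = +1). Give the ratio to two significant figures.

ln([out]/[in]) = E·z/(26.7) = 81.2 × 1 / 26.7 = 3.0412
[out]/[in] = e^(3.0412) = 20.93

21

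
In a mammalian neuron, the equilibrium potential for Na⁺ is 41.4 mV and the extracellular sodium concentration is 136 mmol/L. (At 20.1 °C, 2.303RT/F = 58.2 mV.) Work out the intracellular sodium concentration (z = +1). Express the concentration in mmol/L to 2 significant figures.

26 mmol/L

Nernst: E = (58.2/1) · log₁₀([out]/[in]), so log₁₀([out]/[in]) = 41.4 × 1 / 58.2 = 0.7113.
[out]/[in] = 10^(0.7113) = 5.144.
[in] = 136 / 5.144 = 26.44 mmol/L.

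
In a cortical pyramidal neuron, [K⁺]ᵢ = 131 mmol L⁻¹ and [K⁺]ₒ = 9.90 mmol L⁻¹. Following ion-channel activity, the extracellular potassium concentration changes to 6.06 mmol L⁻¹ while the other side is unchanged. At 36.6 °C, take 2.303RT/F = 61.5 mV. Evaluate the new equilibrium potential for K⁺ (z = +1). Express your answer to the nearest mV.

After the shift: [K⁺]_out = 6.06, [K⁺]_in = 131 mmol L⁻¹.
E_new = (61.5/1)·log₁₀(6.06/131) = 61.50 · (-1.3348) = -82.09 mV

-82 mV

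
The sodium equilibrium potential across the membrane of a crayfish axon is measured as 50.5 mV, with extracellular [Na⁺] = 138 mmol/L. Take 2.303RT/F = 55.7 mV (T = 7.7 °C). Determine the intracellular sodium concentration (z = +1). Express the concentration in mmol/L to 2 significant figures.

17 mmol/L

Nernst: E = (55.7/1) · log₁₀([out]/[in]), so log₁₀([out]/[in]) = 50.5 × 1 / 55.7 = 0.9066.
[out]/[in] = 10^(0.9066) = 8.066.
[in] = 138 / 8.066 = 17.11 mmol/L.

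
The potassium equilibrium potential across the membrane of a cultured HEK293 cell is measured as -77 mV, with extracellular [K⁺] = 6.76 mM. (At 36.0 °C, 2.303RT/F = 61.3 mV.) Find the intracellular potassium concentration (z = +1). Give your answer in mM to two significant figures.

Nernst: E = (61.3/1) · log₁₀([out]/[in]), so log₁₀([out]/[in]) = -77.0 × 1 / 61.3 = -1.2561.
[out]/[in] = 10^(-1.2561) = 0.05545.
[in] = 6.76 / 0.05545 = 121.9 mM.

120 mM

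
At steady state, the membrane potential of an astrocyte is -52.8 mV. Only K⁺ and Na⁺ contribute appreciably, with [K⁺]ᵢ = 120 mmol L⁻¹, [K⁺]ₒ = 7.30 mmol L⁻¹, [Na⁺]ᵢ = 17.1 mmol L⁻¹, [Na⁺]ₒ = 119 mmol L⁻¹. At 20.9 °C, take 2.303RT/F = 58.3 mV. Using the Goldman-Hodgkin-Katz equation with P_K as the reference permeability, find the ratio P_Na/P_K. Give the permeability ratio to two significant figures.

Let α = P_Na/P_K. GHK: Vm = 58.3·log₁₀[(Kₒ + α·Naₒ)/(Kᵢ + α·Naᵢ)].
10^(Vm/58.3) = 10^(-52.8/58.3) = 0.12426
So 0.12426·(Kᵢ + α·Naᵢ) = Kₒ + α·Naₒ → α = (0.12426·120.0 − 7.3) / (119.0 − 0.12426·17.1)
α = (14.91 − 7.3) / (119.0 − 2.125) = 7.611/116.9 = 0.06512

0.065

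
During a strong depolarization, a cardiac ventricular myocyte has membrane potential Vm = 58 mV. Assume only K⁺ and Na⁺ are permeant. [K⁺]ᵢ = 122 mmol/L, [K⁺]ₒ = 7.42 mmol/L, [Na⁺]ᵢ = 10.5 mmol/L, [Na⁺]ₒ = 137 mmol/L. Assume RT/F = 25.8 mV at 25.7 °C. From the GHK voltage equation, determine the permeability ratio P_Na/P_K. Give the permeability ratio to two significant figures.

31

Let α = P_Na/P_K. GHK: Vm = 25.8·ln[(Kₒ + α·Naₒ)/(Kᵢ + α·Naᵢ)].
e^(Vm/25.8) = e^(58.0/25.8) = 9.4694
So 9.4694·(Kᵢ + α·Naᵢ) = Kₒ + α·Naₒ → α = (9.4694·122.0 − 7.42) / (137.0 − 9.4694·10.5)
α = (1155 − 7.42) / (137.0 − 99.43) = 1148/37.57 = 30.55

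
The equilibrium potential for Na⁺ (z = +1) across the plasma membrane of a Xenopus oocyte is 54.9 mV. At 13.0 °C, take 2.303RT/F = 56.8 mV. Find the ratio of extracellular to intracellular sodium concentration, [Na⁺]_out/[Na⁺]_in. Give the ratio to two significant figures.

log₁₀([out]/[in]) = E·z/(56.8) = 54.9 × 1 / 56.8 = 0.9665
[out]/[in] = 10^(0.9665) = 9.259

9.3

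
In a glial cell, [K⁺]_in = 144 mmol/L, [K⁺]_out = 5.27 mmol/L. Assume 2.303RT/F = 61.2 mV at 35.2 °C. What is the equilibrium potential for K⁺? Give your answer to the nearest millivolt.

-88 mV

E = (61.2/z) · log₁₀([K⁺]_out/[K⁺]_in) with z = +1.
= (61.2/1) · log₁₀(5.27/144) = 61.20 · log₁₀(0.0366)
= 61.20 · (-1.4366) = -87.92 mV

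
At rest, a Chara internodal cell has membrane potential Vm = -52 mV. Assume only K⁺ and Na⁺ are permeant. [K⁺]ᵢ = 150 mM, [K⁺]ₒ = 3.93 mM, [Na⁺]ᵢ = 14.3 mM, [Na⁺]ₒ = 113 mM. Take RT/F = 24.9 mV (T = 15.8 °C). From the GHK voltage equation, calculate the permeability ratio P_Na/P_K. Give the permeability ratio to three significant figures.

0.132

Let α = P_Na/P_K. GHK: Vm = 24.9·ln[(Kₒ + α·Naₒ)/(Kᵢ + α·Naᵢ)].
e^(Vm/24.9) = e^(-52.0/24.9) = 0.12389
So 0.12389·(Kᵢ + α·Naᵢ) = Kₒ + α·Naₒ → α = (0.12389·150.0 − 3.93) / (113.0 − 0.12389·14.3)
α = (18.58 − 3.93) / (113.0 − 1.772) = 14.65/111.2 = 0.1317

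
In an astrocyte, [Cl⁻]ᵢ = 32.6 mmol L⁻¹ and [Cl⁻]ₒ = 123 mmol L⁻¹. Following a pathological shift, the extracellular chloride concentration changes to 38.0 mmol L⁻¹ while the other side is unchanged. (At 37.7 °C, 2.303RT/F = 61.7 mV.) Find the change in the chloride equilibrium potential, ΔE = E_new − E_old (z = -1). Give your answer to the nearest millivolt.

31 mV

E_old = (61.7/-1)·log₁₀(123/32.6) = -35.58 mV
E_new = (61.7/-1)·log₁₀(38.0/32.6) = -4.11 mV
ΔE = -4.11 − (-35.58) = 31.47 mV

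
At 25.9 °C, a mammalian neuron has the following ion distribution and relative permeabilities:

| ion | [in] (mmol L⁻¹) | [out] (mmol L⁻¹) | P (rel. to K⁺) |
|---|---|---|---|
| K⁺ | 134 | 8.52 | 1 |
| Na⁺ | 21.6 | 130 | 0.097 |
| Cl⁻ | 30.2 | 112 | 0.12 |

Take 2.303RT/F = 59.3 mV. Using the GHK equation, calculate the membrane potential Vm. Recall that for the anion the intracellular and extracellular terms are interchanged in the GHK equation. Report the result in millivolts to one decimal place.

Vm = 59.3 · log₁₀[(Σ P·[cation]ₒ + Σ P·[anion]ᵢ) / (Σ P·[cation]ᵢ + Σ P·[anion]ₒ)]
Numerator = 1×8.52 + 0.097×130 + 0.12×30.2 = 24.75
Denominator = 1×134 + 0.097×21.6 + 0.12×112 = 149.5
Vm = 59.3 · log₁₀(0.16554) = 59.3 × (-0.7811) = -46.32 mV

-46.3 mV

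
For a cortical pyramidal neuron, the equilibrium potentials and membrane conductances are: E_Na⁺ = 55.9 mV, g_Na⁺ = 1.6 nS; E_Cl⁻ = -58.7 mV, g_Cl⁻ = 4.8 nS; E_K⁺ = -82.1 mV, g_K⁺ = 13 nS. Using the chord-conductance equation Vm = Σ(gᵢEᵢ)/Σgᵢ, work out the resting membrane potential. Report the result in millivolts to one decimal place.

-64.9 mV

Σ gᵢEᵢ = 1.6·(55.9) + 4.8·(-58.7) + 13·(-82.1) = -1259.62
Σ gᵢ = 1.6 + 4.8 + 13 = 19.4
Vm = -1259.62 / 19.4 = -64.93 mV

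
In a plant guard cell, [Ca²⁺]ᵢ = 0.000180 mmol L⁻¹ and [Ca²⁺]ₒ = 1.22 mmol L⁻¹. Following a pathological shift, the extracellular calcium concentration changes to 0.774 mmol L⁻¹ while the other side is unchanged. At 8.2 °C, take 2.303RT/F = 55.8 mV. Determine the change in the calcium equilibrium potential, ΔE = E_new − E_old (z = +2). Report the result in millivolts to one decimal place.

-5.5 mV

E_old = (55.8/2)·log₁₀(1.22/0.000180) = 106.89 mV
E_new = (55.8/2)·log₁₀(0.774/0.000180) = 101.37 mV
ΔE = 101.37 − (106.89) = -5.51 mV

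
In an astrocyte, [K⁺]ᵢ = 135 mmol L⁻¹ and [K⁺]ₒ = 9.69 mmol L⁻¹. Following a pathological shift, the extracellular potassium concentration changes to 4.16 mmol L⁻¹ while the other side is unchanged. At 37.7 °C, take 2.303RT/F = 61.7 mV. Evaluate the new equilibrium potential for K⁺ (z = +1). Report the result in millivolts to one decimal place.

After the shift: [K⁺]_out = 4.16, [K⁺]_in = 135 mmol L⁻¹.
E_new = (61.7/1)·log₁₀(4.16/135) = 61.70 · (-1.5112) = -93.24 mV

-93.2 mV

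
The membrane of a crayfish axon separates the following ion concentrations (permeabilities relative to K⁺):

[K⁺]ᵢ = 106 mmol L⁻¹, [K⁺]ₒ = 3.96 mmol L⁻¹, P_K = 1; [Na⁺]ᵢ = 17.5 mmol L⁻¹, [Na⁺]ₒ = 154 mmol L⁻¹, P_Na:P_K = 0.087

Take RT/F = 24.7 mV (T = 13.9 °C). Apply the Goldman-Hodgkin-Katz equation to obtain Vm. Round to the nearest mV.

-45 mV

Vm = 24.7 · ln[(Σ P·[cation]ₒ + Σ P·[anion]ᵢ) / (Σ P·[cation]ᵢ + Σ P·[anion]ₒ)]
Numerator = 1×3.96 + 0.087×154 = 17.36
Denominator = 1×106 + 0.087×17.5 = 107.5
Vm = 24.7 · ln(0.16144) = 24.7 × (-1.8236) = -45.04 mV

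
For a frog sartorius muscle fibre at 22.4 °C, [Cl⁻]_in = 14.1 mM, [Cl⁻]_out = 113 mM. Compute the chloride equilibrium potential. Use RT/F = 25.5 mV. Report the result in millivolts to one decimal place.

-53.1 mV

E = (25.5/z) · ln([Cl⁻]_out/[Cl⁻]_in) with z = -1.
For an anion, dividing by z = -1 reverses the sign.
= (25.5/-1) · ln(113/14.1) = -25.50 · ln(8.014)
= -25.50 · (2.0812) = -53.07 mV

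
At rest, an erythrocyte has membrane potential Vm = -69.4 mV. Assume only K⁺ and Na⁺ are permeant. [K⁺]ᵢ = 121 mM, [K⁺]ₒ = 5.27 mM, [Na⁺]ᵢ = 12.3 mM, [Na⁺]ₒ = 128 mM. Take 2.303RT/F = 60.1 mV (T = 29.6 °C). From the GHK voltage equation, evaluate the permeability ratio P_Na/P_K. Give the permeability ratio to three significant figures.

0.0252

Let α = P_Na/P_K. GHK: Vm = 60.1·log₁₀[(Kₒ + α·Naₒ)/(Kᵢ + α·Naᵢ)].
10^(Vm/60.1) = 10^(-69.4/60.1) = 0.070026
So 0.070026·(Kᵢ + α·Naᵢ) = Kₒ + α·Naₒ → α = (0.070026·121.0 − 5.27) / (128.0 − 0.070026·12.3)
α = (8.473 − 5.27) / (128.0 − 0.8613) = 3.203/127.1 = 0.02519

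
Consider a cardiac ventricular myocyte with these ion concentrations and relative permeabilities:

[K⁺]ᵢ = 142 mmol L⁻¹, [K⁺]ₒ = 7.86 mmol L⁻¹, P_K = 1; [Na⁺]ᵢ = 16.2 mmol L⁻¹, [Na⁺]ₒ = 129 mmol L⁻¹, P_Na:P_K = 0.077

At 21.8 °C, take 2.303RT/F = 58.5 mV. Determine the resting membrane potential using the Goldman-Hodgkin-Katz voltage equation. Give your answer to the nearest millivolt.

-53 mV

Vm = 58.5 · log₁₀[(Σ P·[cation]ₒ + Σ P·[anion]ᵢ) / (Σ P·[cation]ᵢ + Σ P·[anion]ₒ)]
Numerator = 1×7.86 + 0.077×129 = 17.79
Denominator = 1×142 + 0.077×16.2 = 143.2
Vm = 58.5 · log₁₀(0.12421) = 58.5 × (-0.9058) = -52.99 mV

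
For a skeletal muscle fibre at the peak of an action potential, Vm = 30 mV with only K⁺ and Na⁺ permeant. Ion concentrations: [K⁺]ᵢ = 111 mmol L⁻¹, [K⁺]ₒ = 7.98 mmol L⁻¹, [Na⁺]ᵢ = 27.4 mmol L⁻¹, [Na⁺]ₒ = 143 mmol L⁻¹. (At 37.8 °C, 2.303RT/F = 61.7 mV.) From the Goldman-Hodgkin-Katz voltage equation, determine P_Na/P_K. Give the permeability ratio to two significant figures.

5.6

Let α = P_Na/P_K. GHK: Vm = 61.7·log₁₀[(Kₒ + α·Naₒ)/(Kᵢ + α·Naᵢ)].
10^(Vm/61.7) = 10^(30.0/61.7) = 3.0635
So 3.0635·(Kᵢ + α·Naᵢ) = Kₒ + α·Naₒ → α = (3.0635·111.0 − 7.98) / (143.0 − 3.0635·27.4)
α = (340.1 − 7.98) / (143.0 − 83.94) = 332.1/59.06 = 5.623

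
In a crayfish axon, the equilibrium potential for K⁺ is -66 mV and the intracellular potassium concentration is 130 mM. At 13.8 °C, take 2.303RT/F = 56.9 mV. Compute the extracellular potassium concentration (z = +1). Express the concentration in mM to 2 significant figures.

9.0 mM

Nernst: E = (56.9/1) · log₁₀([out]/[in]), so log₁₀([out]/[in]) = -66.0 × 1 / 56.9 = -1.1599.
[out]/[in] = 10^(-1.1599) = 0.06919.
[out] = 0.06919 × 130 = 8.995 mM.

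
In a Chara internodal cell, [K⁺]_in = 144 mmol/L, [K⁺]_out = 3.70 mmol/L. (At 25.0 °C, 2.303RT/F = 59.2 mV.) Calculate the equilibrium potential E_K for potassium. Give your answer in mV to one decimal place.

E = (59.2/z) · log₁₀([K⁺]_out/[K⁺]_in) with z = +1.
= (59.2/1) · log₁₀(3.70/144) = 59.20 · log₁₀(0.02569)
= 59.20 · (-1.5902) = -94.14 mV

-94.1 mV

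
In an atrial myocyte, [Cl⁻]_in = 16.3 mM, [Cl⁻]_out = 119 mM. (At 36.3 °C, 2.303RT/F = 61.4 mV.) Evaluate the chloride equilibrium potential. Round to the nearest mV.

E = (61.4/z) · log₁₀([Cl⁻]_out/[Cl⁻]_in) with z = -1.
For an anion, dividing by z = -1 reverses the sign.
= (61.4/-1) · log₁₀(119/16.3) = -61.40 · log₁₀(7.301)
= -61.40 · (0.8634) = -53.01 mV

-53 mV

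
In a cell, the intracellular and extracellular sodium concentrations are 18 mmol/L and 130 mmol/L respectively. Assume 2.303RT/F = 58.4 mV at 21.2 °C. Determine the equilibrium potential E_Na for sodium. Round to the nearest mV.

E = (58.4/z) · log₁₀([Na⁺]_out/[Na⁺]_in) with z = +1.
= (58.4/1) · log₁₀(130/18) = 58.40 · log₁₀(7.222)
= 58.40 · (0.8587) = 50.15 mV

50 mV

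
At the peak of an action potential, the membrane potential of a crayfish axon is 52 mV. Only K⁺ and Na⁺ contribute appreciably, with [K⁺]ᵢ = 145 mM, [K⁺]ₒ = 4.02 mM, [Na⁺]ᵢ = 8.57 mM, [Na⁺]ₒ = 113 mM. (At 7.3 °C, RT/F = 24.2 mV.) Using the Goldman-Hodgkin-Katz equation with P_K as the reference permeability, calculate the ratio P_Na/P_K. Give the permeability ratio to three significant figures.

31.4

Let α = P_Na/P_K. GHK: Vm = 24.2·ln[(Kₒ + α·Naₒ)/(Kᵢ + α·Naᵢ)].
e^(Vm/24.2) = e^(52.0/24.2) = 8.5742
So 8.5742·(Kᵢ + α·Naᵢ) = Kₒ + α·Naₒ → α = (8.5742·145.0 − 4.02) / (113.0 − 8.5742·8.57)
α = (1243 − 4.02) / (113.0 − 73.48) = 1239/39.52 = 31.36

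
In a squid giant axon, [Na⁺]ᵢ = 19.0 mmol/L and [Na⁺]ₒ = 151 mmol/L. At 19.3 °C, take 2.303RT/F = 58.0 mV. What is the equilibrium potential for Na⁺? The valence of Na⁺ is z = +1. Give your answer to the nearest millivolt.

52 mV

E = (58.0/z) · log₁₀([Na⁺]_out/[Na⁺]_in) with z = +1.
= (58.0/1) · log₁₀(151/19.0) = 58.00 · log₁₀(7.947)
= 58.00 · (0.9002) = 52.21 mV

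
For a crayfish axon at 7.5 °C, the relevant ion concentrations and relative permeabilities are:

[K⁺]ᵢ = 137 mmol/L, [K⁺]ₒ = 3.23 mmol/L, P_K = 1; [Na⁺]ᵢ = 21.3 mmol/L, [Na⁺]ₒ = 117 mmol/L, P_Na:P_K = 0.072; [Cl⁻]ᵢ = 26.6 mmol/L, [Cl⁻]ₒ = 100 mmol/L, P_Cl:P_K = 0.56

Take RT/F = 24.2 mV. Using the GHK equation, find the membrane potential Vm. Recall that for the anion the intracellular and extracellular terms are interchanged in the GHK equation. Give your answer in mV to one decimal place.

-48.2 mV

Vm = 24.2 · ln[(Σ P·[cation]ₒ + Σ P·[anion]ᵢ) / (Σ P·[cation]ᵢ + Σ P·[anion]ₒ)]
Numerator = 1×3.23 + 0.072×117 + 0.56×26.6 = 26.55
Denominator = 1×137 + 0.072×21.3 + 0.56×100 = 194.5
Vm = 24.2 · ln(0.13648) = 24.2 × (-1.9916) = -48.20 mV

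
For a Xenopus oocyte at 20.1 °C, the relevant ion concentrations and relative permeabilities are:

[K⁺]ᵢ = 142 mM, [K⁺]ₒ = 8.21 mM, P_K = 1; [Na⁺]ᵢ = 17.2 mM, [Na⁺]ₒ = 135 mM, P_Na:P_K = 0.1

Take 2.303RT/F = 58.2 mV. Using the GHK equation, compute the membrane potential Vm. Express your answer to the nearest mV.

Vm = 58.2 · log₁₀[(Σ P·[cation]ₒ + Σ P·[anion]ᵢ) / (Σ P·[cation]ᵢ + Σ P·[anion]ₒ)]
Numerator = 1×8.21 + 0.1×135 = 21.71
Denominator = 1×142 + 0.1×17.2 = 143.7
Vm = 58.2 · log₁₀(0.15106) = 58.2 × (-0.8209) = -47.77 mV

-48 mV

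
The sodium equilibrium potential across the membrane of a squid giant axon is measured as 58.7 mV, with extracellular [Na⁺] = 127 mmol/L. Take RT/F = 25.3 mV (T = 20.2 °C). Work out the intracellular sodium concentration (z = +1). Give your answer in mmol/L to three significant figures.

Nernst: E = (25.3/1) · ln([out]/[in]), so ln([out]/[in]) = 58.7 × 1 / 25.3 = 2.3202.
[out]/[in] = e^(2.3202) = 10.18.
[in] = 127 / 10.18 = 12.48 mmol/L.

12.5 mmol/L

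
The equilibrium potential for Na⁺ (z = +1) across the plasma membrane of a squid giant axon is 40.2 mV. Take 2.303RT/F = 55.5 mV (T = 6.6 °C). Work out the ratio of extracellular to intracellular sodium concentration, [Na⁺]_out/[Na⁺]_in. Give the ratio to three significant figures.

5.30

log₁₀([out]/[in]) = E·z/(55.5) = 40.2 × 1 / 55.5 = 0.7243
[out]/[in] = 10^(0.7243) = 5.301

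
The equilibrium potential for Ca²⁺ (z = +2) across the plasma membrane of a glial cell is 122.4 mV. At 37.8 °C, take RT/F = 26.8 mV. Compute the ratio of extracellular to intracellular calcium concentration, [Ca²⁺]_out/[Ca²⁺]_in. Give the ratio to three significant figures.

9270

ln([out]/[in]) = E·z/(26.8) = 122.4 × 2 / 26.8 = 9.1343
[out]/[in] = e^(9.1343) = 9268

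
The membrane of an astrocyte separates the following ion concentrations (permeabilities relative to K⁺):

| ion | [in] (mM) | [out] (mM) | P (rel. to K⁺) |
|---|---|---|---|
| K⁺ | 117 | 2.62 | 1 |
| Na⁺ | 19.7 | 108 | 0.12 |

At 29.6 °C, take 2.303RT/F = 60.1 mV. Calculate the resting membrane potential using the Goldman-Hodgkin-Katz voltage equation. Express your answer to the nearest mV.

Vm = 60.1 · log₁₀[(Σ P·[cation]ₒ + Σ P·[anion]ᵢ) / (Σ P·[cation]ᵢ + Σ P·[anion]ₒ)]
Numerator = 1×2.62 + 0.12×108 = 15.58
Denominator = 1×117 + 0.12×19.7 = 119.4
Vm = 60.1 · log₁₀(0.13053) = 60.1 × (-0.8843) = -53.15 mV

-53 mV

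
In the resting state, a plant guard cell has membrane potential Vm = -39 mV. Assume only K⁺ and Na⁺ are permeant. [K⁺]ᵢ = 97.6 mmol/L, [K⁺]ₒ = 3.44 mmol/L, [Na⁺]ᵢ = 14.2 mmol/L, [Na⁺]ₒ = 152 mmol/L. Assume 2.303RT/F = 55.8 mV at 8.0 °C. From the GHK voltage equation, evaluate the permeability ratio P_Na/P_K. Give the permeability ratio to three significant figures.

Let α = P_Na/P_K. GHK: Vm = 55.8·log₁₀[(Kₒ + α·Naₒ)/(Kᵢ + α·Naᵢ)].
10^(Vm/55.8) = 10^(-39.0/55.8) = 0.20002
So 0.20002·(Kᵢ + α·Naᵢ) = Kₒ + α·Naₒ → α = (0.20002·97.6 − 3.44) / (152.0 − 0.20002·14.2)
α = (19.52 − 3.44) / (152.0 − 2.84) = 16.08/149.2 = 0.1078

0.108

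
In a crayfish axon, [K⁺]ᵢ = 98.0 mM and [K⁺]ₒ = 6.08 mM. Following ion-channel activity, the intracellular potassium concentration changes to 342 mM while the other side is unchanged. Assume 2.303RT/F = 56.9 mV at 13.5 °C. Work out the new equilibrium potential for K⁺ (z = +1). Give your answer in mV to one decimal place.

After the shift: [K⁺]_out = 6.08, [K⁺]_in = 342 mM.
E_new = (56.9/1)·log₁₀(6.08/342) = 56.90 · (-1.7501) = -99.58 mV

-99.6 mV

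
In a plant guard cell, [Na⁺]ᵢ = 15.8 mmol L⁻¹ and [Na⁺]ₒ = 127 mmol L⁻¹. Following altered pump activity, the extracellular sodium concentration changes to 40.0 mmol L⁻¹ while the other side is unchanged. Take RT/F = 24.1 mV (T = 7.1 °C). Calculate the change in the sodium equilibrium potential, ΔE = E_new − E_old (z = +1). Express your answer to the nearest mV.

-28 mV

E_old = (24.1/1)·ln(127/15.8) = 50.23 mV
E_new = (24.1/1)·ln(40.0/15.8) = 22.39 mV
ΔE = 22.39 − (50.23) = -27.84 mV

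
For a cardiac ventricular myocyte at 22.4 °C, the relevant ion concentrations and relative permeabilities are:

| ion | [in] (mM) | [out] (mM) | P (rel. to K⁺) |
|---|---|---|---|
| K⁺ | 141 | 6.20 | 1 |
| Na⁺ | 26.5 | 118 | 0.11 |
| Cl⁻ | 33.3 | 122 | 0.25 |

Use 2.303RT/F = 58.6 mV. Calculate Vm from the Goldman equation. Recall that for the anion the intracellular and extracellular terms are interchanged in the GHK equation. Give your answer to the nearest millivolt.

Vm = 58.6 · log₁₀[(Σ P·[cation]ₒ + Σ P·[anion]ᵢ) / (Σ P·[cation]ᵢ + Σ P·[anion]ₒ)]
Numerator = 1×6.20 + 0.11×118 + 0.25×33.3 = 27.5
Denominator = 1×141 + 0.11×26.5 + 0.25×122 = 174.4
Vm = 58.6 · log₁₀(0.1577) = 58.6 × (-0.8022) = -47.01 mV

-47 mV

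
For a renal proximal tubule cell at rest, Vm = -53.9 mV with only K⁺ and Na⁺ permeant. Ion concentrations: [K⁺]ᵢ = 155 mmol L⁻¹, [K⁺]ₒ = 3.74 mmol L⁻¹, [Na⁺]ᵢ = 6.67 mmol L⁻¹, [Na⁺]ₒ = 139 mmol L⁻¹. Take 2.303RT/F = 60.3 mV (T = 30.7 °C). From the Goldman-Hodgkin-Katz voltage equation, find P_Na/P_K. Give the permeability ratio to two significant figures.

0.12

Let α = P_Na/P_K. GHK: Vm = 60.3·log₁₀[(Kₒ + α·Naₒ)/(Kᵢ + α·Naᵢ)].
10^(Vm/60.3) = 10^(-53.9/60.3) = 0.12768
So 0.12768·(Kᵢ + α·Naᵢ) = Kₒ + α·Naₒ → α = (0.12768·155.0 − 3.74) / (139.0 − 0.12768·6.67)
α = (19.79 − 3.74) / (139.0 − 0.8517) = 16.05/138.1 = 0.1162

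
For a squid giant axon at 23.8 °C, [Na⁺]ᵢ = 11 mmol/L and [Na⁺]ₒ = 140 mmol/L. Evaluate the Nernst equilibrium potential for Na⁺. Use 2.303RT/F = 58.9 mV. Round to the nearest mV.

65 mV

E = (58.9/z) · log₁₀([Na⁺]_out/[Na⁺]_in) with z = +1.
= (58.9/1) · log₁₀(140/11) = 58.90 · log₁₀(12.73)
= 58.90 · (1.1047) = 65.07 mV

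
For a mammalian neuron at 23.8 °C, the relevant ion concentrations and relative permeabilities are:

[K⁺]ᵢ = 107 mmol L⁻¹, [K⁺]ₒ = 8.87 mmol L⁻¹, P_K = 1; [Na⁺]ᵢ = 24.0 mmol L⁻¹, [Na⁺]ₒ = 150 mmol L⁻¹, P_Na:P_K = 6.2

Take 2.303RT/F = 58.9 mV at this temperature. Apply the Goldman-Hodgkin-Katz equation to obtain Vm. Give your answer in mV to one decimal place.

33.3 mV

Vm = 58.9 · log₁₀[(Σ P·[cation]ₒ + Σ P·[anion]ᵢ) / (Σ P·[cation]ᵢ + Σ P·[anion]ₒ)]
Numerator = 1×8.87 + 6.2×150 = 938.9
Denominator = 1×107 + 6.2×24.0 = 255.8
Vm = 58.9 · log₁₀(3.6703) = 58.9 × (0.5647) = 33.26 mV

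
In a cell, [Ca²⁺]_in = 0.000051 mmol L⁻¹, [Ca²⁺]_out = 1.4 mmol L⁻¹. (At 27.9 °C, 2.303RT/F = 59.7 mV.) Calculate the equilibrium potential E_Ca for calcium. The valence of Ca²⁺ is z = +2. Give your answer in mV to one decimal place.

132.5 mV

E = (59.7/z) · log₁₀([Ca²⁺]_out/[Ca²⁺]_in) with z = +2.
= (59.7/2) · log₁₀(1.4/0.000051) = 29.85 · log₁₀(2.745e+04)
= 29.85 · (4.4386) = 132.49 mV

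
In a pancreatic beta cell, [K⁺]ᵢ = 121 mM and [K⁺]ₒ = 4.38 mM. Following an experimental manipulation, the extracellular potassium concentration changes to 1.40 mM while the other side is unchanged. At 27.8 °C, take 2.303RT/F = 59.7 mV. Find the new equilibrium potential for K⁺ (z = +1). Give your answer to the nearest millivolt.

-116 mV

After the shift: [K⁺]_out = 1.40, [K⁺]_in = 121 mM.
E_new = (59.7/1)·log₁₀(1.40/121) = 59.70 · (-1.9367) = -115.62 mV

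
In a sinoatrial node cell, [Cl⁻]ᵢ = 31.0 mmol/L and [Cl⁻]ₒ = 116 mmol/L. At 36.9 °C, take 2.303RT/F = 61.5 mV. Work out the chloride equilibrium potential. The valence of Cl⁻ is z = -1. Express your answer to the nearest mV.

-35 mV

E = (61.5/z) · log₁₀([Cl⁻]_out/[Cl⁻]_in) with z = -1.
For an anion, dividing by z = -1 reverses the sign.
= (61.5/-1) · log₁₀(116/31.0) = -61.50 · log₁₀(3.742)
= -61.50 · (0.5731) = -35.25 mV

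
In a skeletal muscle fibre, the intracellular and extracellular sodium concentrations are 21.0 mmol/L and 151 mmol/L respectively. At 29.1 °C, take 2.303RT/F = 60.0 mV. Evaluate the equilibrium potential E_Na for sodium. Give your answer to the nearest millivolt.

51 mV

E = (60.0/z) · log₁₀([Na⁺]_out/[Na⁺]_in) with z = +1.
= (60.0/1) · log₁₀(151/21.0) = 60.00 · log₁₀(7.19)
= 60.00 · (0.8568) = 51.41 mV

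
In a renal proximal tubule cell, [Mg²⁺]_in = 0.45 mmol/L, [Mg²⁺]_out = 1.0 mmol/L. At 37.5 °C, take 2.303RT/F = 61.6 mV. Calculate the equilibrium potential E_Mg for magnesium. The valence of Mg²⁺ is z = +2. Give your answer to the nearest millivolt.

11 mV

E = (61.6/z) · log₁₀([Mg²⁺]_out/[Mg²⁺]_in) with z = +2.
= (61.6/2) · log₁₀(1.0/0.45) = 30.80 · log₁₀(2.222)
= 30.80 · (0.3468) = 10.68 mV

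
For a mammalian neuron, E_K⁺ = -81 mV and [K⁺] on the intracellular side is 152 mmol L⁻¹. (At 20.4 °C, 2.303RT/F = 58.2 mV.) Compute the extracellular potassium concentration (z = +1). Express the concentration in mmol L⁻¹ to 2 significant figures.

Nernst: E = (58.2/1) · log₁₀([out]/[in]), so log₁₀([out]/[in]) = -81.0 × 1 / 58.2 = -1.3918.
[out]/[in] = 10^(-1.3918) = 0.04057.
[out] = 0.04057 × 152 = 6.167 mmol L⁻¹.

6.2 mmol L⁻¹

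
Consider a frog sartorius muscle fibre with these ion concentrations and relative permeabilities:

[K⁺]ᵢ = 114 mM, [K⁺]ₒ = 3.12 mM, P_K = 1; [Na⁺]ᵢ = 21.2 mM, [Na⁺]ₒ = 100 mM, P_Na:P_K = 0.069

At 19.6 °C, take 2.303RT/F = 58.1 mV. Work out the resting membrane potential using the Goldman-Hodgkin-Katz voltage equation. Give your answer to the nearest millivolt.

-62 mV

Vm = 58.1 · log₁₀[(Σ P·[cation]ₒ + Σ P·[anion]ᵢ) / (Σ P·[cation]ᵢ + Σ P·[anion]ₒ)]
Numerator = 1×3.12 + 0.069×100 = 10.02
Denominator = 1×114 + 0.069×21.2 = 115.5
Vm = 58.1 · log₁₀(0.086781) = 58.1 × (-1.0616) = -61.68 mV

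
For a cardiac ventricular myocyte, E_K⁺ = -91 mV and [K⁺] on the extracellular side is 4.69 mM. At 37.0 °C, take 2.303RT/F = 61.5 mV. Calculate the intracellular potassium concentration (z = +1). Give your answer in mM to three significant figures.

142 mM

Nernst: E = (61.5/1) · log₁₀([out]/[in]), so log₁₀([out]/[in]) = -91.0 × 1 / 61.5 = -1.4797.
[out]/[in] = 10^(-1.4797) = 0.03314.
[in] = 4.69 / 0.03314 = 141.5 mM.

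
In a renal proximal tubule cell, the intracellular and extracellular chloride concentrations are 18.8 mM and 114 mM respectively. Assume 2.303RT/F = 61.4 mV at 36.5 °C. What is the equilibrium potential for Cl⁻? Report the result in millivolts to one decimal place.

-48.1 mV

E = (61.4/z) · log₁₀([Cl⁻]_out/[Cl⁻]_in) with z = -1.
For an anion, dividing by z = -1 reverses the sign.
= (61.4/-1) · log₁₀(114/18.8) = -61.40 · log₁₀(6.064)
= -61.40 · (0.7827) = -48.06 mV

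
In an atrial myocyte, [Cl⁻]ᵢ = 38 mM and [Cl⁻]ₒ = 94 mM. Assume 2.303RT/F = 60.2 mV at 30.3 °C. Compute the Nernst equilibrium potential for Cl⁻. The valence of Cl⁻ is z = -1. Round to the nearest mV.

-24 mV

E = (60.2/z) · log₁₀([Cl⁻]_out/[Cl⁻]_in) with z = -1.
For an anion, dividing by z = -1 reverses the sign.
= (60.2/-1) · log₁₀(94/38) = -60.20 · log₁₀(2.474)
= -60.20 · (0.3933) = -23.68 mV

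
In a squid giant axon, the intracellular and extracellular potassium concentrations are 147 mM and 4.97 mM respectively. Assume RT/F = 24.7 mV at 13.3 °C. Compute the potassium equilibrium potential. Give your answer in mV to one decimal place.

E = (24.7/z) · ln([K⁺]_out/[K⁺]_in) with z = +1.
= (24.7/1) · ln(4.97/147) = 24.70 · ln(0.03381)
= 24.70 · (-3.3870) = -83.66 mV

-83.7 mV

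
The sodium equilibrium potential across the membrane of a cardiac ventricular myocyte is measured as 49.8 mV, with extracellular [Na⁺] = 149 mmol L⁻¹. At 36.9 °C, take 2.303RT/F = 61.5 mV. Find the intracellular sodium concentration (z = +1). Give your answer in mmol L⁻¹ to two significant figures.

23 mmol L⁻¹

Nernst: E = (61.5/1) · log₁₀([out]/[in]), so log₁₀([out]/[in]) = 49.8 × 1 / 61.5 = 0.8098.
[out]/[in] = 10^(0.8098) = 6.453.
[in] = 149 / 6.453 = 23.09 mmol L⁻¹.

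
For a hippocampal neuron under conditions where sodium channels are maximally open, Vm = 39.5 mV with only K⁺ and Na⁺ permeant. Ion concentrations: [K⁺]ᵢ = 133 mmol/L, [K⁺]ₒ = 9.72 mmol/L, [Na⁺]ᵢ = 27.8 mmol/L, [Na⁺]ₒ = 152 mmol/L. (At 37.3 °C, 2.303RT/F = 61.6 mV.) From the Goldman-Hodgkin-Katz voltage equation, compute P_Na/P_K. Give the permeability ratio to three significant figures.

Let α = P_Na/P_K. GHK: Vm = 61.6·log₁₀[(Kₒ + α·Naₒ)/(Kᵢ + α·Naᵢ)].
10^(Vm/61.6) = 10^(39.5/61.6) = 4.3776
So 4.3776·(Kᵢ + α·Naᵢ) = Kₒ + α·Naₒ → α = (4.3776·133.0 − 9.72) / (152.0 − 4.3776·27.8)
α = (582.2 − 9.72) / (152.0 − 121.7) = 572.5/30.3 = 18.89

18.9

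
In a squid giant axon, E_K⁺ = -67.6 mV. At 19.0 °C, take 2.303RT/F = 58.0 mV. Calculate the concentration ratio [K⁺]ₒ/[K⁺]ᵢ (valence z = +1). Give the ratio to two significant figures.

0.068

log₁₀([out]/[in]) = E·z/(58.0) = -67.6 × 1 / 58.0 = -1.1655
[out]/[in] = 10^(-1.1655) = 0.06831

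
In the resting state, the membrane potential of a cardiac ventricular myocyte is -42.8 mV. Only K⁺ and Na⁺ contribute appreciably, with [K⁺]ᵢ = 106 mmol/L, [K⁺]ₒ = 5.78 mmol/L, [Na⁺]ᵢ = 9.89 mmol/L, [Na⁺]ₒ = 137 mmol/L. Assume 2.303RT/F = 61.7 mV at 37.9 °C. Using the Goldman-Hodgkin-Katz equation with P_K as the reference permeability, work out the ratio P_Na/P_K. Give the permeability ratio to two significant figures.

0.12

Let α = P_Na/P_K. GHK: Vm = 61.7·log₁₀[(Kₒ + α·Naₒ)/(Kᵢ + α·Naᵢ)].
10^(Vm/61.7) = 10^(-42.8/61.7) = 0.20245
So 0.20245·(Kᵢ + α·Naᵢ) = Kₒ + α·Naₒ → α = (0.20245·106.0 − 5.78) / (137.0 − 0.20245·9.89)
α = (21.46 − 5.78) / (137.0 − 2.002) = 15.68/135 = 0.1161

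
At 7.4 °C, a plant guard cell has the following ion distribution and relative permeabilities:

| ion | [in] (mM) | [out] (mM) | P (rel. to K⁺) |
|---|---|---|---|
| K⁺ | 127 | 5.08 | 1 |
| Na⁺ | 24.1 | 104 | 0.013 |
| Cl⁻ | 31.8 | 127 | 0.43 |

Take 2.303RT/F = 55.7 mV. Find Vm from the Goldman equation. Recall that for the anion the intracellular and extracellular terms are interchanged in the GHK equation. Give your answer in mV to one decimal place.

-53.3 mV

Vm = 55.7 · log₁₀[(Σ P·[cation]ₒ + Σ P·[anion]ᵢ) / (Σ P·[cation]ᵢ + Σ P·[anion]ₒ)]
Numerator = 1×5.08 + 0.013×104 + 0.43×31.8 = 20.11
Denominator = 1×127 + 0.013×24.1 + 0.43×127 = 181.9
Vm = 55.7 · log₁₀(0.11052) = 55.7 × (-0.9566) = -53.28 mV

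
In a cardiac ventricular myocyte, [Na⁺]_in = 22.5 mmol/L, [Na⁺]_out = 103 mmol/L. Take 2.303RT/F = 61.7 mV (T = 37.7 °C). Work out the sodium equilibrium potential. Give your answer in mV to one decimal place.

40.8 mV

E = (61.7/z) · log₁₀([Na⁺]_out/[Na⁺]_in) with z = +1.
= (61.7/1) · log₁₀(103/22.5) = 61.70 · log₁₀(4.578)
= 61.70 · (0.6607) = 40.76 mV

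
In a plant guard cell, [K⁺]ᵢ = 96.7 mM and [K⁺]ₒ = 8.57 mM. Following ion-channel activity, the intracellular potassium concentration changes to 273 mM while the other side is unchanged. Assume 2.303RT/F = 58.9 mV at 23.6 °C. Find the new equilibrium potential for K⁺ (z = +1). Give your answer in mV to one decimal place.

-88.5 mV

After the shift: [K⁺]_out = 8.57, [K⁺]_in = 273 mM.
E_new = (58.9/1)·log₁₀(8.57/273) = 58.90 · (-1.5032) = -88.54 mV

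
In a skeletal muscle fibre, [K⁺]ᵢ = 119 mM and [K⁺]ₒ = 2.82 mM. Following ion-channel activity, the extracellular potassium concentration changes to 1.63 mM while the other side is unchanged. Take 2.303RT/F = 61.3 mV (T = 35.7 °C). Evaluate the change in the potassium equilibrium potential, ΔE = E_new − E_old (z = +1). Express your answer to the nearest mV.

-15 mV

E_old = (61.3/1)·log₁₀(2.82/119) = -99.63 mV
E_new = (61.3/1)·log₁₀(1.63/119) = -114.22 mV
ΔE = -114.22 − (-99.63) = -14.59 mV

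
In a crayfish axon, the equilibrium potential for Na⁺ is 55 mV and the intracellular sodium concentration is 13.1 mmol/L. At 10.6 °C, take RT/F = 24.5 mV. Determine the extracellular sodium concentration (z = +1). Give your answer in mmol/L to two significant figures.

Nernst: E = (24.5/1) · ln([out]/[in]), so ln([out]/[in]) = 55.0 × 1 / 24.5 = 2.2449.
[out]/[in] = e^(2.2449) = 9.439.
[out] = 9.439 × 13.1 = 123.7 mmol/L.

120 mmol/L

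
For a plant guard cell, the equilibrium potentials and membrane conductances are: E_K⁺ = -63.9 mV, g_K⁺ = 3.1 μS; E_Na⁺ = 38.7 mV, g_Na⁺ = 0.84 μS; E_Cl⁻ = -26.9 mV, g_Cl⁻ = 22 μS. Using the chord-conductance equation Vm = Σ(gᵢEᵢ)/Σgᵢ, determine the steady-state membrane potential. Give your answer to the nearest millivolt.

Σ gᵢEᵢ = 3.1·(-63.9) + 0.84·(38.7) + 22·(-26.9) = -757.38
Σ gᵢ = 3.1 + 0.84 + 22 = 25.94
Vm = -757.38 / 25.94 = -29.20 mV

-29 mV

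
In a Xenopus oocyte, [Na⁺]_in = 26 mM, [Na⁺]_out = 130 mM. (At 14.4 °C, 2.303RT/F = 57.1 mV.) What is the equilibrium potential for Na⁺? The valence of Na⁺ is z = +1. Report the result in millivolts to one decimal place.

39.9 mV

E = (57.1/z) · log₁₀([Na⁺]_out/[Na⁺]_in) with z = +1.
= (57.1/1) · log₁₀(130/26) = 57.10 · log₁₀(5)
= 57.10 · (0.6990) = 39.91 mV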